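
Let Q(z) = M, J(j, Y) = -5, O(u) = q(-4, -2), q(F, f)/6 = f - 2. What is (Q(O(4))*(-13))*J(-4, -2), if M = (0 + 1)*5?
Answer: 325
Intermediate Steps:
q(F, f) = -12 + 6*f (q(F, f) = 6*(f - 2) = 6*(-2 + f) = -12 + 6*f)
O(u) = -24 (O(u) = -12 + 6*(-2) = -12 - 12 = -24)
M = 5 (M = 1*5 = 5)
Q(z) = 5
(Q(O(4))*(-13))*J(-4, -2) = (5*(-13))*(-5) = -65*(-5) = 325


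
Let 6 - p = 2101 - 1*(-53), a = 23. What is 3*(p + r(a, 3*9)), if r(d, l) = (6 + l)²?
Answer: -3177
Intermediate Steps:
p = -2148 (p = 6 - (2101 - 1*(-53)) = 6 - (2101 + 53) = 6 - 1*2154 = 6 - 2154 = -2148)
3*(p + r(a, 3*9)) = 3*(-2148 + (6 + 3*9)²) = 3*(-2148 + (6 + 27)²) = 3*(-2148 + 33²) = 3*(-2148 + 1089) = 3*(-1059) = -3177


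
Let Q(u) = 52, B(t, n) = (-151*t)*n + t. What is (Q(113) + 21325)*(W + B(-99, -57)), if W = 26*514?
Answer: -17931626156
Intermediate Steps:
B(t, n) = t - 151*n*t (B(t, n) = -151*n*t + t = t - 151*n*t)
W = 13364
(Q(113) + 21325)*(W + B(-99, -57)) = (52 + 21325)*(13364 - 99*(1 - 151*(-57))) = 21377*(13364 - 99*(1 + 8607)) = 21377*(13364 - 99*8608) = 21377*(13364 - 852192) = 21377*(-838828) = -17931626156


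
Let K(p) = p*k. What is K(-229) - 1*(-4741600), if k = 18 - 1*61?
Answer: 4751447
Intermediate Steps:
k = -43 (k = 18 - 61 = -43)
K(p) = -43*p (K(p) = p*(-43) = -43*p)
K(-229) - 1*(-4741600) = -43*(-229) - 1*(-4741600) = 9847 + 4741600 = 4751447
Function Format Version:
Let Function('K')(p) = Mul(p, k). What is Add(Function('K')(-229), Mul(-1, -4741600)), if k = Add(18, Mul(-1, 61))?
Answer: 4751447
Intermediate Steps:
k = -43 (k = Add(18, -61) = -43)
Function('K')(p) = Mul(-43, p) (Function('K')(p) = Mul(p, -43) = Mul(-43, p))
Add(Function('K')(-229), Mul(-1, -4741600)) = Add(Mul(-43, -229), Mul(-1, -4741600)) = Add(9847, 4741600) = 4751447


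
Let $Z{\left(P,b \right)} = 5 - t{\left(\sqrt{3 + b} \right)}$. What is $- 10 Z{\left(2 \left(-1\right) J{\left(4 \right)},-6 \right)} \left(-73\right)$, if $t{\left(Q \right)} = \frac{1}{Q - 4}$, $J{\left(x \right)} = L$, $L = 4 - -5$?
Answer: $\frac{72270}{19} + \frac{730 i \sqrt{3}}{19} \approx 3803.7 + 66.547 i$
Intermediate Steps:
$L = 9$ ($L = 4 + 5 = 9$)
$J{\left(x \right)} = 9$
$t{\left(Q \right)} = \frac{1}{-4 + Q}$
$Z{\left(P,b \right)} = 5 - \frac{1}{-4 + \sqrt{3 + b}}$
$- 10 Z{\left(2 \left(-1\right) J{\left(4 \right)},-6 \right)} \left(-73\right) = - 10 \frac{-21 + 5 \sqrt{3 - 6}}{-4 + \sqrt{3 - 6}} \left(-73\right) = - 10 \frac{-21 + 5 \sqrt{-3}}{-4 + \sqrt{-3}} \left(-73\right) = - 10 \frac{-21 + 5 i \sqrt{3}}{-4 + i \sqrt{3}} \left(-73\right) = - \frac{10 \left(-21 + 5 i \sqrt{3}\right)}{-4 + i \sqrt{3}} \left(-73\right) = \frac{730 \left(-21 + 5 i \sqrt{3}\right)}{-4 + i \sqrt{3}}$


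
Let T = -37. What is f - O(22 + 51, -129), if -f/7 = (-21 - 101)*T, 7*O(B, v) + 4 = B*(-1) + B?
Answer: -221182/7 ≈ -31597.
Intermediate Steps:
O(B, v) = -4/7 (O(B, v) = -4/7 + (B*(-1) + B)/7 = -4/7 + (-B + B)/7 = -4/7 + (⅐)*0 = -4/7 + 0 = -4/7)
f = -31598 (f = -7*(-21 - 101)*(-37) = -(-854)*(-37) = -7*4514 = -31598)
f - O(22 + 51, -129) = -31598 - 1*(-4/7) = -31598 + 4/7 = -221182/7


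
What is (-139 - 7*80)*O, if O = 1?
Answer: -699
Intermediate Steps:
(-139 - 7*80)*O = (-139 - 7*80)*1 = (-139 - 560)*1 = -699*1 = -699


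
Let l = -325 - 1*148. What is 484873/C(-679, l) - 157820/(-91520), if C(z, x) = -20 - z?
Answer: 171075309/231968 ≈ 737.50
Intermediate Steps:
l = -473 (l = -325 - 148 = -473)
484873/C(-679, l) - 157820/(-91520) = 484873/(-20 - 1*(-679)) - 157820/(-91520) = 484873/(-20 + 679) - 157820*(-1/91520) = 484873/659 + 607/352 = 171075309/231968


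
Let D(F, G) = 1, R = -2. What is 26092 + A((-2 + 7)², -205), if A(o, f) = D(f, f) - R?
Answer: 26095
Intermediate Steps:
A(o, f) = 3 (A(o, f) = 1 - 1*(-2) = 1 + 2 = 3)
26092 + A((-2 + 7)², -205) = 26092 + 3 = 26095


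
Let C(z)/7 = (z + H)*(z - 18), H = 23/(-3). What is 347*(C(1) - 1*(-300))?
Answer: 1138160/3 ≈ 3.7939e+5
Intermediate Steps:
H = -23/3 (H = 23*(-⅓) = -23/3 ≈ -7.6667)
C(z) = 7*(-18 + z)*(-23/3 + z) (C(z) = 7*((z - 23/3)*(z - 18)) = 7*((-23/3 + z)*(-18 + z)) = 7*((-18 + z)*(-23/3 + z)) = 7*(-18 + z)*(-23/3 + z))
347*(C(1) - 1*(-300)) = 347*((966 + 7*1² - 539/3*1) - 1*(-300)) = 347*((966 + 7*1 - 539/3) + 300) = 347*((966 + 7 - 539/3) + 300) = 347*(2380/3 + 300) = 347*(3280/3) = 1138160/3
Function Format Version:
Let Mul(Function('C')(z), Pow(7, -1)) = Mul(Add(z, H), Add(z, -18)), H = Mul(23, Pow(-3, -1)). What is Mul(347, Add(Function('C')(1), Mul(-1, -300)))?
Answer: Rational(1138160, 3) ≈ 3.7939e+5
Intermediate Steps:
H = Rational(-23, 3) (H = Mul(23, Rational(-1, 3)) = Rational(-23, 3) ≈ -7.6667)
Function('C')(z) = Mul(7, Add(-18, z), Add(Rational(-23, 3), z)) (Function('C')(z) = Mul(7, Mul(Add(z, Rational(-23, 3)), Add(z, -18))) = Mul(7, Mul(Add(Rational(-23, 3), z), Add(-18, z))) = Mul(7, Mul(Add(-18, z), Add(Rational(-23, 3), z))) = Mul(7, Add(-18, z), Add(Rational(-23, 3), z)))
Mul(347, Add(Function('C')(1), Mul(-1, -300))) = Mul(347, Add(Add(966, Mul(7, Pow(1, 2)), Mul(Rational(-539, 3), 1)), Mul(-1, -300))) = Mul(347, Add(Add(966, Mul(7, 1), Rational(-539, 3)), 300)) = Mul(347, Add(Add(966, 7, Rational(-539, 3)), 300)) = Mul(347, Add(Rational(2380, 3), 300)) = Mul(347, Rational(3280, 3)) = Rational(1138160, 3)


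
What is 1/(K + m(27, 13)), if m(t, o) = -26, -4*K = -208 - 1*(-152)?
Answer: -1/12 ≈ -0.083333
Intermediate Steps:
K = 14 (K = -(-208 - 1*(-152))/4 = -(-208 + 152)/4 = -¼*(-56) = 14)
1/(K + m(27, 13)) = 1/(14 - 26) = 1/(-12) = -1/12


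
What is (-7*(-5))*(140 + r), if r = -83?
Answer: 1995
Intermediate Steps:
(-7*(-5))*(140 + r) = (-7*(-5))*(140 - 83) = 35*57 = 1995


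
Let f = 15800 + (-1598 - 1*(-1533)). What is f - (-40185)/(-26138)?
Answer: 411241245/26138 ≈ 15733.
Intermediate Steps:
f = 15735 (f = 15800 + (-1598 + 1533) = 15800 - 65 = 15735)
f - (-40185)/(-26138) = 15735 - (-40185)/(-26138) = 15735 - (-40185)*(-1)/26138 = 15735 - 1*40185/26138 = 15735 - 40185/26138 = 411241245/26138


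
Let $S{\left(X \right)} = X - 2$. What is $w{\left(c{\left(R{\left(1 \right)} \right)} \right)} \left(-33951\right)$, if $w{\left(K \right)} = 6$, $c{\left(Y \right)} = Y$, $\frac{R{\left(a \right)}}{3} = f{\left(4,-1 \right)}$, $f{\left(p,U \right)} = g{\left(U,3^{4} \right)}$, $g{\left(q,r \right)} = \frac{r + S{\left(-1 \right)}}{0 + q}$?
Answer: $-203706$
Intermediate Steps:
$S{\left(X \right)} = -2 + X$
$g{\left(q,r \right)} = \frac{-3 + r}{q}$ ($g{\left(q,r \right)} = \frac{r - 3}{0 + q} = \frac{r - 3}{q} = \frac{-3 + r}{q}$)
$f{\left(p,U \right)} = \frac{78}{U}$ ($f{\left(p,U \right)} = \frac{-3 + 3^{4}}{U} = \frac{-3 + 81}{U} = \frac{1}{U} 78 = \frac{78}{U}$)
$R{\left(a \right)} = -234$ ($R{\left(a \right)} = 3 \frac{78}{-1} = 3 \cdot 78 \left(-1\right) = 3 \left(-78\right) = -234$)
$w{\left(c{\left(R{\left(1 \right)} \right)} \right)} \left(-33951\right) = 6 \left(-33951\right) = -203706$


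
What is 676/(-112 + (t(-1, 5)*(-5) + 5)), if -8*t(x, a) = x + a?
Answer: -1352/209 ≈ -6.4689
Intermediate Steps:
t(x, a) = -a/8 - x/8 (t(x, a) = -(x + a)/8 = -(a + x)/8 = -a/8 - x/8)
676/(-112 + (t(-1, 5)*(-5) + 5)) = 676/(-112 + ((-1/8*5 - 1/8*(-1))*(-5) + 5)) = 676/(-112 + ((-5/8 + 1/8)*(-5) + 5)) = 676/(-112 + (-1/2*(-5) + 5)) = 676/(-112 + (5/2 + 5)) = 676/(-112 + 15/2) = 676/(-209/2) = -2/209*676 = -1352/209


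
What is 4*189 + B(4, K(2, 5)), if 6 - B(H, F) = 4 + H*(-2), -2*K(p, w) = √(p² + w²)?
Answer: 766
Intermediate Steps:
K(p, w) = -√(p² + w²)/2
B(H, F) = 2 + 2*H (B(H, F) = 6 - (4 + H*(-2)) = 6 - (4 - 2*H) = 6 + (-4 + 2*H) = 2 + 2*H)
4*189 + B(4, K(2, 5)) = 4*189 + (2 + 2*4) = 756 + (2 + 8) = 756 + 10 = 766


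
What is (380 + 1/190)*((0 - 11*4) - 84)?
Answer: -4620864/95 ≈ -48641.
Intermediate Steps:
(380 + 1/190)*((0 - 11*4) - 84) = (380 + 1/190)*((0 - 44) - 84) = 72201*(-44 - 84)/190 = (72201/190)*(-128) = -4620864/95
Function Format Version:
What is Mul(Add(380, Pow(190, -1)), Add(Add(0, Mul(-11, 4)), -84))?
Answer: Rational(-4620864, 95) ≈ -48641.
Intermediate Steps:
Mul(Add(380, Pow(190, -1)), Add(Add(0, Mul(-11, 4)), -84)) = Mul(Add(380, Rational(1, 190)), Add(Add(0, -44), -84)) = Mul(Rational(72201, 190), Add(-44, -84)) = Mul(Rational(72201, 190), -128) = Rational(-4620864, 95)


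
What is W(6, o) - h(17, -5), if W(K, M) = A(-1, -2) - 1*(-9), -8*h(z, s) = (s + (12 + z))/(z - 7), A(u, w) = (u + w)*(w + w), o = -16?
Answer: 213/10 ≈ 21.300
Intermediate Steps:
A(u, w) = 2*w*(u + w) (A(u, w) = (u + w)*(2*w) = 2*w*(u + w))
h(z, s) = -(12 + s + z)/(8*(-7 + z)) (h(z, s) = -(s + (12 + z))/(8*(z - 7)) = -(12 + s + z)/(8*(-7 + z)))
W(K, M) = 21 (W(K, M) = 2*(-2)*(-1 - 2) - 1*(-9) = 2*(-2)*(-3) + 9 = 12 + 9 = 21)
W(6, o) - h(17, -5) = 21 - (-12 - 1*(-5) - 1*17)/(8*(-7 + 17)) = 21 - (-12 + 5 - 17)/(8*10) = 21 - (-24)/(8*10) = 21 - 1*(-3/10) = 21 + 3/10 = 213/10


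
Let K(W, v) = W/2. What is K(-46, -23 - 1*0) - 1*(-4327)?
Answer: 4304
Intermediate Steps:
K(W, v) = W/2 (K(W, v) = W*(1/2) = W/2)
K(-46, -23 - 1*0) - 1*(-4327) = (1/2)*(-46) - 1*(-4327) = -23 + 4327 = 4304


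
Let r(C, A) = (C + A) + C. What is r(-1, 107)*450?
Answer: 47250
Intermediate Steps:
r(C, A) = A + 2*C (r(C, A) = (A + C) + C = A + 2*C)
r(-1, 107)*450 = (107 + 2*(-1))*450 = (107 - 2)*450 = 105*450 = 47250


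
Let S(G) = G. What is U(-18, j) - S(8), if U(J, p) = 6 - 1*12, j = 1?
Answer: -14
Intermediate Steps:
U(J, p) = -6 (U(J, p) = 6 - 12 = -6)
U(-18, j) - S(8) = -6 - 1*8 = -6 - 8 = -14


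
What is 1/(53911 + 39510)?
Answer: 1/93421 ≈ 1.0704e-5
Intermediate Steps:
1/(53911 + 39510) = 1/93421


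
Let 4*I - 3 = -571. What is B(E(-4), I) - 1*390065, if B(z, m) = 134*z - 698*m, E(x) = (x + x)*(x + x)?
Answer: -282373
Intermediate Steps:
I = -142 (I = ¾ + (¼)*(-571) = ¾ - 571/4 = -142)
E(x) = 4*x² (E(x) = (2*x)*(2*x) = 4*x²)
B(z, m) = -698*m + 134*z
B(E(-4), I) - 1*390065 = (-698*(-142) + 134*(4*(-4)²)) - 1*390065 = (99116 + 134*(4*16)) - 390065 = (99116 + 134*64) - 390065 = (99116 + 8576) - 390065 = 107692 - 390065 = -282373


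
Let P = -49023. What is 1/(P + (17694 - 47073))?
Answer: -1/78402 ≈ -1.2755e-5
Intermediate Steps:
1/(P + (17694 - 47073)) = 1/(-49023 + (17694 - 47073)) = 1/(-49023 - 29379) = 1/(-78402) = -1/78402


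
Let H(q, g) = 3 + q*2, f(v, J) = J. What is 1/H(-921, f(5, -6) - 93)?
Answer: -1/1839 ≈ -0.00054377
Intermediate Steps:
H(q, g) = 3 + 2*q
1/H(-921, f(5, -6) - 93) = 1/(3 + 2*(-921)) = 1/(3 - 1842) = 1/(-1839) = -1/1839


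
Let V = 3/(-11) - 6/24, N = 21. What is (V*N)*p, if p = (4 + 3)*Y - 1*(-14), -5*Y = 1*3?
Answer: -23667/220 ≈ -107.58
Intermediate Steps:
Y = -3/5 ≈ -0.60000
V = -23/44 (V = 3*(-1/11) - 6*1/24 = -3/11 - 1/4 = -23/44 ≈ -0.52273)
p = 49/5 (p = (4 + 3)*(-3/5) - 1*(-14) = 7*(-3/5) + 14 = -21/5 + 14 = 49/5 ≈ 9.8000)
(V*N)*p = -23/44*21*(49/5) = -483/44*49/5 = -23667/220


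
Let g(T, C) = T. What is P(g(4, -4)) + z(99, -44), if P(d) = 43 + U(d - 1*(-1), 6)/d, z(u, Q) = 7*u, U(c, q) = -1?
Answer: 2943/4 ≈ 735.75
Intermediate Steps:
P(d) = 43 - 1/d
P(g(4, -4)) + z(99, -44) = (43 - 1/4) + 7*99 = (43 - 1*¼) + 693 = (43 - ¼) + 693 = 171/4 + 693 = 2943/4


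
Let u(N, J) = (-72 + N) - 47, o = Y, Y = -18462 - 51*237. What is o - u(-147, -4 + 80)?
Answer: -30283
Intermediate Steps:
Y = -30549 (Y = -18462 - 12087 = -30549)
o = -30549
u(N, J) = -119 + N
o - u(-147, -4 + 80) = -30549 - (-119 - 147) = -30549 - 1*(-266) = -30549 + 266 = -30283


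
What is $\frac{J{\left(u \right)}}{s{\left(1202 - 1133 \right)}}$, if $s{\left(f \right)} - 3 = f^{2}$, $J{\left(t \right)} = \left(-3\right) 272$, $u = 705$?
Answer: $- \frac{68}{397} \approx -0.17128$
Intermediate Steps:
$J{\left(t \right)} = -816$
$s{\left(f \right)} = 3 + f^{2}$
$\frac{J{\left(u \right)}}{s{\left(1202 - 1133 \right)}} = - \frac{816}{3 + \left(1202 - 1133\right)^{2}} = - \frac{816}{3 + 69^{2}} = - \frac{816}{3 + 4761} = - \frac{816}{4764} = \left(-816\right) \frac{1}{4764} = - \frac{68}{397}$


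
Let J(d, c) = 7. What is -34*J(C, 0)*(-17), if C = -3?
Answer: 4046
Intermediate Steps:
-34*J(C, 0)*(-17) = -34*7*(-17) = -238*(-17) = 4046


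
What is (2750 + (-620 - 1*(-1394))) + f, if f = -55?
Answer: 3469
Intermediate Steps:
(2750 + (-620 - 1*(-1394))) + f = (2750 + (-620 - 1*(-1394))) - 55 = (2750 + (-620 + 1394)) - 55 = (2750 + 774) - 55 = 3524 - 55 = 3469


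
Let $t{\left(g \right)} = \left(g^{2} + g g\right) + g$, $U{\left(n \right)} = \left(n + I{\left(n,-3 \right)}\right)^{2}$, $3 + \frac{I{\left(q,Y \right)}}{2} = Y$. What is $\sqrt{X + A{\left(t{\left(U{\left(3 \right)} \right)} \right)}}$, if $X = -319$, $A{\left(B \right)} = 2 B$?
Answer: $\sqrt{26087} \approx 161.51$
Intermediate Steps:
$I{\left(q,Y \right)} = -6 + 2 Y$
$U{\left(n \right)} = \left(-12 + n\right)^{2}$ ($U{\left(n \right)} = \left(n + \left(-6 + 2 \left(-3\right)\right)\right)^{2} = \left(n - 12\right)^{2} = \left(-12 + n\right)^{2}$)
$t{\left(g \right)} = g + 2 g^{2}$ ($t{\left(g \right)} = \left(g^{2} + g^{2}\right) + g = 2 g^{2} + g = g + 2 g^{2}$)
$\sqrt{X + A{\left(t{\left(U{\left(3 \right)} \right)} \right)}} = \sqrt{-319 + 2 \left(-12 + 3\right)^{2} \left(1 + 2 \left(-12 + 3\right)^{2}\right)} = \sqrt{-319 + 2 \left(-9\right)^{2} \left(1 + 2 \left(-9\right)^{2}\right)} = \sqrt{-319 + 2 \cdot 81 \left(1 + 2 \cdot 81\right)} = \sqrt{-319 + 2 \cdot 81 \left(1 + 162\right)} = \sqrt{-319 + 2 \cdot 81 \cdot 163} = \sqrt{-319 + 2 \cdot 13203} = \sqrt{-319 + 26406} = \sqrt{26087}$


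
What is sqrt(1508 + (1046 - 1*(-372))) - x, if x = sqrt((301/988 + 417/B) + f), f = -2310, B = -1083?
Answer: sqrt(2926) - I*sqrt(563742777)/494 ≈ 54.093 - 48.063*I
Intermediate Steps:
x = I*sqrt(563742777)/494 (x = sqrt((301/988 + 417/(-1083)) - 2310) = sqrt((301*(1/988) + 417*(-1/1083)) - 2310) = sqrt((301/988 - 139/361) - 2310) = sqrt(-1509/18772 - 2310) = sqrt(-43364829/18772) = I*sqrt(563742777)/494 ≈ 48.063*I)
sqrt(1508 + (1046 - 1*(-372))) - x = sqrt(1508 + (1046 - 1*(-372))) - I*sqrt(563742777)/494 = sqrt(1508 + (1046 + 372)) - I*sqrt(563742777)/494 = sqrt(1508 + 1418) - I*sqrt(563742777)/494 = sqrt(2926) - I*sqrt(563742777)/494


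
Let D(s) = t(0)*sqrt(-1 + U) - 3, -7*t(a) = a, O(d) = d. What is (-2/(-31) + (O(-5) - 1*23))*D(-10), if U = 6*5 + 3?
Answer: 2598/31 ≈ 83.806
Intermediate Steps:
t(a) = -a/7
U = 33 (U = 30 + 3 = 33)
D(s) = -3 (D(s) = (-1/7*0)*sqrt(-1 + 33) - 3 = 0*sqrt(32) - 3 = 0*(4*sqrt(2)) - 3 = 0 - 3 = -3)
(-2/(-31) + (O(-5) - 1*23))*D(-10) = (-2/(-31) + (-5 - 1*23))*(-3) = (-2*(-1/31) + (-5 - 23))*(-3) = (2/31 - 28)*(-3) = -866/31*(-3) = 2598/31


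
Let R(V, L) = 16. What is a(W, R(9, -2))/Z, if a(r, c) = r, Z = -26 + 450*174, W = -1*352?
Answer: -176/39137 ≈ -0.0044970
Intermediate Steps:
W = -352
Z = 78274 (Z = -26 + 78300 = 78274)
a(W, R(9, -2))/Z = -352/78274 = -352*1/78274 = -176/39137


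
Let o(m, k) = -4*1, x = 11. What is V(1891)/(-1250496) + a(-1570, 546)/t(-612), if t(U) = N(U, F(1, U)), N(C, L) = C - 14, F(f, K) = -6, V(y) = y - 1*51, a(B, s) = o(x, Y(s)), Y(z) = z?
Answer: 120317/24462828 ≈ 0.0049184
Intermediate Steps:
o(m, k) = -4
a(B, s) = -4
V(y) = -51 + y (V(y) = y - 51 = -51 + y)
N(C, L) = -14 + C
t(U) = -14 + U
V(1891)/(-1250496) + a(-1570, 546)/t(-612) = (-51 + 1891)/(-1250496) - 4/(-14 - 612) = 1840*(-1/1250496) - 4/(-626) = -115/78156 - 4*(-1/626) = -115/78156 + 2/313 = 120317/24462828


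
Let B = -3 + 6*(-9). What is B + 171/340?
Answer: -19209/340 ≈ -56.497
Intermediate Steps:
B = -57 (B = -3 - 54 = -57)
B + 171/340 = -57 + 171/340 = -19209/340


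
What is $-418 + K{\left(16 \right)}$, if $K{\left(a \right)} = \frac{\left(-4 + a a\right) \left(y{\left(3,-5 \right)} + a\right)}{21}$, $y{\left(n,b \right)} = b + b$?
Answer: $-346$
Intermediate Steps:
$y{\left(n,b \right)} = 2 b$
$K{\left(a \right)} = \frac{\left(-10 + a\right) \left(-4 + a^{2}\right)}{21}$ ($K{\left(a \right)} = \frac{\left(-4 + a a\right) \left(2 \left(-5\right) + a\right)}{21} = \left(-4 + a^{2}\right) \left(-10 + a\right) \frac{1}{21} = \left(-10 + a\right) \left(-4 + a^{2}\right) \frac{1}{21} = \frac{\left(-10 + a\right) \left(-4 + a^{2}\right)}{21}$)
$-418 + K{\left(16 \right)} = -418 + \left(\frac{40}{21} - \frac{10 \cdot 16^{2}}{21} - \frac{64}{21} + \frac{16^{3}}{21}\right) = -418 + \left(\frac{40}{21} - \frac{2560}{21} - \frac{64}{21} + \frac{1}{21} \cdot 4096\right) = -418 + \left(\frac{40}{21} - \frac{2560}{21} - \frac{64}{21} + \frac{4096}{21}\right) = -418 + 72 = -346$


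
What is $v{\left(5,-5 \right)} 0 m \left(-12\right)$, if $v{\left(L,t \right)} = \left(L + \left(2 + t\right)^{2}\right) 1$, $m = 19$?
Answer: $0$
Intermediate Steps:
$v{\left(L,t \right)} = L + \left(2 + t\right)^{2}$
$v{\left(5,-5 \right)} 0 m \left(-12\right) = \left(5 + \left(2 - 5\right)^{2}\right) 0 \cdot 19 \left(-12\right) = \left(5 + \left(-3\right)^{2}\right) 0 \cdot 19 \left(-12\right) = \left(5 + 9\right) 0 \cdot 19 \left(-12\right) = 14 \cdot 0 \cdot 19 \left(-12\right) = 0 \cdot 19 \left(-12\right) = 0 \left(-12\right) = 0$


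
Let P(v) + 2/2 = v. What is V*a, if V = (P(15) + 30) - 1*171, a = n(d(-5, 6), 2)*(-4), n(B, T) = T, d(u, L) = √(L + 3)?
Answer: 1016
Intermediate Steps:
d(u, L) = √(3 + L)
P(v) = -1 + v
a = -8 (a = 2*(-4) = -8)
V = -127 (V = ((-1 + 15) + 30) - 1*171 = (14 + 30) - 171 = 44 - 171 = -127)
V*a = -127*(-8) = 1016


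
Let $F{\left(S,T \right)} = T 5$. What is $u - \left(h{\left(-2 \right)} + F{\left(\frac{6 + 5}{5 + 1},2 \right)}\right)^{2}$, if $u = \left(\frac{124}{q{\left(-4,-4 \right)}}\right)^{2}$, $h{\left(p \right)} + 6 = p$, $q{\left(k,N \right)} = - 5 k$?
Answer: $\frac{861}{25} \approx 34.44$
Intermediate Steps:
$h{\left(p \right)} = -6 + p$
$F{\left(S,T \right)} = 5 T$
$u = \frac{961}{25}$ ($u = \left(\frac{124}{\left(-5\right) \left(-4\right)}\right)^{2} = \left(\frac{124}{20}\right)^{2} = \left(124 \cdot \frac{1}{20}\right)^{2} = \left(\frac{31}{5}\right)^{2} = \frac{961}{25} \approx 38.44$)
$u - \left(h{\left(-2 \right)} + F{\left(\frac{6 + 5}{5 + 1},2 \right)}\right)^{2} = \frac{961}{25} - \left(\left(-6 - 2\right) + 5 \cdot 2\right)^{2} = \frac{961}{25} - \left(-8 + 10\right)^{2} = \frac{961}{25} - 2^{2} = \frac{961}{25} - 4 = \frac{861}{25}$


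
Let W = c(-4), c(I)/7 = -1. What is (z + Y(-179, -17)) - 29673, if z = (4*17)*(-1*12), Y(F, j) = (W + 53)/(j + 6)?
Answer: -335425/11 ≈ -30493.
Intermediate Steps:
c(I) = -7 (c(I) = 7*(-1) = -7)
W = -7
Y(F, j) = 46/(6 + j) (Y(F, j) = (-7 + 53)/(j + 6) = 46/(6 + j))
z = -816 (z = 68*(-12) = -816)
(z + Y(-179, -17)) - 29673 = (-816 + 46/(6 - 17)) - 29673 = (-816 + 46/(-11)) - 29673 = (-816 + 46*(-1/11)) - 29673 = (-816 - 46/11) - 29673 = -9022/11 - 29673 = -335425/11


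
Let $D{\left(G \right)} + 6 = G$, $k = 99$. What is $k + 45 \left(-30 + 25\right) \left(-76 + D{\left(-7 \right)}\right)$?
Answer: $20124$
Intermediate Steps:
$D{\left(G \right)} = -6 + G$
$k + 45 \left(-30 + 25\right) \left(-76 + D{\left(-7 \right)}\right) = 99 + 45 \left(-30 + 25\right) \left(-76 - 13\right) = 99 + 45 \left(- 5 \left(-76 - 13\right)\right) = 99 + 45 \left(\left(-5\right) \left(-89\right)\right) = 99 + 45 \cdot 445 = 99 + 20025 = 20124$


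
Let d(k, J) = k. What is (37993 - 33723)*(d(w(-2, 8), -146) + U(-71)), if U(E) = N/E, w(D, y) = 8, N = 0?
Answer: 34160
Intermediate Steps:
U(E) = 0 (U(E) = 0/E = 0)
(37993 - 33723)*(d(w(-2, 8), -146) + U(-71)) = (37993 - 33723)*(8 + 0) = 4270*8 = 34160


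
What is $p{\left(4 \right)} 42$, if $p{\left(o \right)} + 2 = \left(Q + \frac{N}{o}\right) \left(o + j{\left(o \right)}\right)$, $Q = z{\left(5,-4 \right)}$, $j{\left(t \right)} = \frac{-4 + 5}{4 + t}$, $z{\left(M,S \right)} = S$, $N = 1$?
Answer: $- \frac{11739}{16} \approx -733.69$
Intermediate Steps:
$j{\left(t \right)} = \frac{1}{4 + t}$ ($j{\left(t \right)} = 1 \frac{1}{4 + t} = \frac{1}{4 + t}$)
$Q = -4$
$p{\left(o \right)} = -2 + \left(-4 + \frac{1}{o}\right) \left(o + \frac{1}{4 + o}\right)$ ($p{\left(o \right)} = -2 + \left(-4 + 1 \frac{1}{o}\right) \left(o + \frac{1}{4 + o}\right) = -2 + \left(-4 + \frac{1}{o}\right) \left(o + \frac{1}{4 + o}\right)$)
$p{\left(4 \right)} 42 = \frac{1 - 17 \cdot 4^{2} - 32 - 4 \cdot 4^{3}}{4 \left(4 + 4\right)} 42 = \frac{1 - 272 - 32 - 256}{4 \cdot 8} \cdot 42 = \frac{1}{4} \cdot \frac{1}{8} \left(1 - 272 - 32 - 256\right) 42 = \frac{1}{4} \cdot \frac{1}{8} \left(-559\right) 42 = \left(- \frac{559}{32}\right) 42 = - \frac{11739}{16}$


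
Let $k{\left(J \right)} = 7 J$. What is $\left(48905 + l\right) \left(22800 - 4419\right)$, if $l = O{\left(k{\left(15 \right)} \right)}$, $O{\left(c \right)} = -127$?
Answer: $896588418$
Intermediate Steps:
$l = -127$
$\left(48905 + l\right) \left(22800 - 4419\right) = \left(48905 - 127\right) \left(22800 - 4419\right) = 48778 \cdot 18381 = 896588418$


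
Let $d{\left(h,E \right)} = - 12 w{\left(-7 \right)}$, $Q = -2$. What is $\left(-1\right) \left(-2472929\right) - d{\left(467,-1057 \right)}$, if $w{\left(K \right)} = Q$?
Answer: $2472905$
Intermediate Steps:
$w{\left(K \right)} = -2$
$d{\left(h,E \right)} = 24$ ($d{\left(h,E \right)} = \left(-12\right) \left(-2\right) = 24$)
$\left(-1\right) \left(-2472929\right) - d{\left(467,-1057 \right)} = \left(-1\right) \left(-2472929\right) - 24 = 2472929 - 24 = 2472905$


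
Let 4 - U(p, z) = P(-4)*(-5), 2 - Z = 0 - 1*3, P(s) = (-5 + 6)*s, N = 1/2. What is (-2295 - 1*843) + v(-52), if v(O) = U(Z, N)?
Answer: -3154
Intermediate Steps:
N = ½ (N = 1*(½) = ½ ≈ 0.50000)
P(s) = s (P(s) = 1*s = s)
Z = 5 (Z = 2 - (0 - 1*3) = 2 - (0 - 3) = 2 - 1*(-3) = 2 + 3 = 5)
U(p, z) = -16 (U(p, z) = 4 - (-4)*(-5) = 4 - 1*20 = 4 - 20 = -16)
v(O) = -16
(-2295 - 1*843) + v(-52) = (-2295 - 1*843) - 16 = (-2295 - 843) - 16 = -3138 - 16 = -3154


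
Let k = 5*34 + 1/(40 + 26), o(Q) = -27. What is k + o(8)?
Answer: 9439/66 ≈ 143.02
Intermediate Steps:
k = 11221/66 (k = 170 + 1/66 = 11221/66 ≈ 170.02)
k + o(8) = 11221/66 - 27 = 9439/66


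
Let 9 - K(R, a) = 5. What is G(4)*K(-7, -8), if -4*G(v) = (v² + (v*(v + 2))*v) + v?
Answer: -116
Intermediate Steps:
K(R, a) = 4 (K(R, a) = 9 - 1*5 = 9 - 5 = 4)
G(v) = -v/4 - v²/4 - v²*(2 + v)/4 (G(v) = -((v² + (v*(v + 2))*v) + v)/4 = -((v² + (v*(2 + v))*v) + v)/4 = -((v² + v²*(2 + v)) + v)/4 = -(v + v² + v²*(2 + v))/4 = -v/4 - v²/4 - v²*(2 + v)/4)
G(4)*K(-7, -8) = -¼*4*(1 + 4² + 3*4)*4 = -¼*4*(1 + 16 + 12)*4 = -¼*4*29*4 = -29*4 = -116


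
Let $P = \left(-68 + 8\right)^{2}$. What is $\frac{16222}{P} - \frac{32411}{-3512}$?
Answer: $\frac{2713301}{197550} \approx 13.735$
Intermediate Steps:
$P = 3600$ ($P = \left(-60\right)^{2} = 3600$)
$\frac{16222}{P} - \frac{32411}{-3512} = \frac{16222}{3600} - \frac{32411}{-3512} = 16222 \cdot \frac{1}{3600} - - \frac{32411}{3512} = \frac{8111}{1800} + \frac{32411}{3512} = \frac{2713301}{197550}$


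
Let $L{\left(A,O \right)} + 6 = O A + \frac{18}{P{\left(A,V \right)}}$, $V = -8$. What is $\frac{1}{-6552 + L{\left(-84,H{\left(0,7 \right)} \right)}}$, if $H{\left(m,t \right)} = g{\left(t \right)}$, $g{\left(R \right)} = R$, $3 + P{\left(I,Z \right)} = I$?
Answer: $- \frac{29}{207240} \approx -0.00013993$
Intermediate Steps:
$P{\left(I,Z \right)} = -3 + I$
$H{\left(m,t \right)} = t$
$L{\left(A,O \right)} = -6 + \frac{18}{-3 + A} + A O$ ($L{\left(A,O \right)} = -6 + \left(O A + \frac{18}{-3 + A}\right) = -6 + \left(A O + \frac{18}{-3 + A}\right) = -6 + \left(\frac{18}{-3 + A} + A O\right) = -6 + \frac{18}{-3 + A} + A O$)
$\frac{1}{-6552 + L{\left(-84,H{\left(0,7 \right)} \right)}} = \frac{1}{-6552 + \frac{18 + \left(-6 - 588\right) \left(-3 - 84\right)}{-3 - 84}} = \frac{1}{-6552 + \frac{18 + \left(-6 - 588\right) \left(-87\right)}{-87}} = \frac{1}{-6552 - \frac{18 - -51678}{87}} = \frac{1}{-6552 - \frac{18 + 51678}{87}} = \frac{1}{-6552 - \frac{17232}{29}} = \frac{1}{- \frac{207240}{29}} = - \frac{29}{207240}$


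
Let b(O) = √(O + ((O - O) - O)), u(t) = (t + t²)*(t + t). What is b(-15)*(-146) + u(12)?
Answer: 3744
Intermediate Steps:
u(t) = 2*t*(t + t²) (u(t) = (t + t²)*(2*t) = 2*t*(t + t²))
b(O) = 0 (b(O) = √(O + (0 - O)) = √(O - O) = √0 = 0)
b(-15)*(-146) + u(12) = 0*(-146) + 2*12²*(1 + 12) = 0 + 2*144*13 = 0 + 3744 = 3744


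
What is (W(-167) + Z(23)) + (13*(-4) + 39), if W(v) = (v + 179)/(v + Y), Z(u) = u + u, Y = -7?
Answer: 955/29 ≈ 32.931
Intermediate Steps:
Z(u) = 2*u
W(v) = (179 + v)/(-7 + v) (W(v) = (v + 179)/(v - 7) = (179 + v)/(-7 + v))
(W(-167) + Z(23)) + (13*(-4) + 39) = ((179 - 167)/(-7 - 167) + 2*23) + (13*(-4) + 39) = (12/(-174) + 46) + (-52 + 39) = (-1/174*12 + 46) - 13 = (-2/29 + 46) - 13 = 1332/29 - 13 = 955/29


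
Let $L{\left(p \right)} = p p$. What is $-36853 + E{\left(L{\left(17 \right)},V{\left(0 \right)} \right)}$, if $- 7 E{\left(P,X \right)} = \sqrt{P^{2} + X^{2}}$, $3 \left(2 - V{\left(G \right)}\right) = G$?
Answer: $-36853 - \frac{5 \sqrt{3341}}{7} \approx -36894.0$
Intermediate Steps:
$L{\left(p \right)} = p^{2}$
$V{\left(G \right)} = 2 - \frac{G}{3}$
$E{\left(P,X \right)} = - \frac{\sqrt{P^{2} + X^{2}}}{7}$
$-36853 + E{\left(L{\left(17 \right)},V{\left(0 \right)} \right)} = -36853 - \frac{\sqrt{\left(17^{2}\right)^{2} + \left(2 - 0\right)^{2}}}{7} = -36853 - \frac{\sqrt{289^{2} + \left(2 + 0\right)^{2}}}{7} = -36853 - \frac{\sqrt{83521 + 2^{2}}}{7} = -36853 - \frac{\sqrt{83521 + 4}}{7} = -36853 - \frac{\sqrt{83525}}{7} = -36853 - \frac{5 \sqrt{3341}}{7}$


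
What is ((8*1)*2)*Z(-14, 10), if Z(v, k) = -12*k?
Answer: -1920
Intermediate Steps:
((8*1)*2)*Z(-14, 10) = ((8*1)*2)*(-12*10) = (8*2)*(-120) = 16*(-120) = -1920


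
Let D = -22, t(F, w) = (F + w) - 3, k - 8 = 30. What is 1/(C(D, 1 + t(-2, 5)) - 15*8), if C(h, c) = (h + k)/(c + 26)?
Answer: -27/3224 ≈ -0.0083747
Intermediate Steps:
k = 38 (k = 8 + 30 = 38)
t(F, w) = -3 + F + w
C(h, c) = (38 + h)/(26 + c) (C(h, c) = (h + 38)/(c + 26) = (38 + h)/(26 + c))
1/(C(D, 1 + t(-2, 5)) - 15*8) = 1/((38 - 22)/(26 + (1 + (-3 - 2 + 5))) - 15*8) = 1/(16/(26 + (1 + 0)) - 120) = 1/(16/(26 + 1) - 120) = 1/(16/27 - 120) = 1/(-3224/27) = -27/3224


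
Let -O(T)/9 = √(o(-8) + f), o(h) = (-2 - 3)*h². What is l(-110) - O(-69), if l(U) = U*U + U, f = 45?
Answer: 11990 + 45*I*√11 ≈ 11990.0 + 149.25*I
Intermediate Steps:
l(U) = U + U² (l(U) = U² + U = U + U²)
o(h) = -5*h²
O(T) = -45*I*√11 (O(T) = -9*√(-5*(-8)² + 45) = -9*√(-5*64 + 45) = -9*√(-320 + 45) = -45*I*√11)
l(-110) - O(-69) = -110*(1 - 110) - (-45)*I*√11 = -110*(-109) + 45*I*√11 = 11990 + 45*I*√11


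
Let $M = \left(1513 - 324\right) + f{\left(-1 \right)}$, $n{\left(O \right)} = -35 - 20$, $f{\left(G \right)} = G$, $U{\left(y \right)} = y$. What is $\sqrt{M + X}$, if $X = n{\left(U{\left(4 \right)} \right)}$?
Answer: $\sqrt{1133} \approx 33.66$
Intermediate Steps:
$n{\left(O \right)} = -55$ ($n{\left(O \right)} = -35 - 20 = -55$)
$X = -55$
$M = 1188$ ($M = \left(1513 - 324\right) - 1 = 1189 - 1 = 1188$)
$\sqrt{M + X} = \sqrt{1188 - 55} = \sqrt{1133}$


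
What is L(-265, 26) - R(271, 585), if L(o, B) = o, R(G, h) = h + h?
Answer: -1435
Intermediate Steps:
R(G, h) = 2*h
L(-265, 26) - R(271, 585) = -265 - 2*585 = -265 - 1*1170 = -265 - 1170 = -1435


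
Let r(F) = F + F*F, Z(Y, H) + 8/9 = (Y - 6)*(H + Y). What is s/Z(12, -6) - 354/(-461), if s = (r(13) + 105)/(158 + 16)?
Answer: 6885033/8449208 ≈ 0.81487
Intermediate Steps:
Z(Y, H) = -8/9 + (-6 + Y)*(H + Y) (Z(Y, H) = -8/9 + (Y - 6)*(H + Y) = -8/9 + (-6 + Y)*(H + Y))
r(F) = F + F²
s = 287/174 (s = (13*(1 + 13) + 105)/(158 + 16) = (13*14 + 105)/174 = (182 + 105)*(1/174) = 287*(1/174) = 287/174 ≈ 1.6494)
s/Z(12, -6) - 354/(-461) = 287/(174*(-8/9 + 12² - 6*(-6) - 6*12 - 6*12)) - 354/(-461) = 287/(174*(-8/9 + 144 + 36 - 72 - 72)) - 354*(-1/461) = 287/(174*(316/9)) + 354/461 = (287/174)*(9/316) + 354/461 = 861/18328 + 354/461 = 6885033/8449208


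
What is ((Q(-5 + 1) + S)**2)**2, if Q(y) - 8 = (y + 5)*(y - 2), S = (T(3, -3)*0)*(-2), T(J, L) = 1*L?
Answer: 16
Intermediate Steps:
T(J, L) = L
S = 0 (S = -3*0*(-2) = 0*(-2) = 0)
Q(y) = 8 + (-2 + y)*(5 + y) (Q(y) = 8 + (y + 5)*(y - 2) = 8 + (5 + y)*(-2 + y) = 8 + (-2 + y)*(5 + y))
((Q(-5 + 1) + S)**2)**2 = (((-2 + (-5 + 1)**2 + 3*(-5 + 1)) + 0)**2)**2 = (((-2 + (-4)**2 + 3*(-4)) + 0)**2)**2 = (((-2 + 16 - 12) + 0)**2)**2 = ((2 + 0)**2)**2 = (2**2)**2 = 4**2 = 16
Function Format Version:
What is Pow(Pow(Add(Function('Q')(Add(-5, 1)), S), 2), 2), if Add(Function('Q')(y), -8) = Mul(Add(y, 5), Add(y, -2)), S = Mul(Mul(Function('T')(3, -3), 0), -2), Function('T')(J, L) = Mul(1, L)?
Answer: 16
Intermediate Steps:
Function('T')(J, L) = L
S = 0 (S = Mul(Mul(-3, 0), -2) = Mul(0, -2) = 0)
Function('Q')(y) = Add(8, Mul(Add(-2, y), Add(5, y))) (Function('Q')(y) = Add(8, Mul(Add(y, 5), Add(y, -2))) = Add(8, Mul(Add(5, y), Add(-2, y))) = Add(8, Mul(Add(-2, y), Add(5, y))))
Pow(Pow(Add(Function('Q')(Add(-5, 1)), S), 2), 2) = Pow(Pow(Add(Add(-2, Pow(Add(-5, 1), 2), Mul(3, Add(-5, 1))), 0), 2), 2) = Pow(Pow(Add(Add(-2, Pow(-4, 2), Mul(3, -4)), 0), 2), 2) = Pow(Pow(Add(Add(-2, 16, -12), 0), 2), 2) = Pow(Pow(Add(2, 0), 2), 2) = Pow(Pow(2, 2), 2) = Pow(4, 2) = 16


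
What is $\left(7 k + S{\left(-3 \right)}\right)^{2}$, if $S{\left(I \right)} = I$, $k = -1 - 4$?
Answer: $1444$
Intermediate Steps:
$k = -5$
$\left(7 k + S{\left(-3 \right)}\right)^{2} = \left(7 \left(-5\right) - 3\right)^{2} = \left(-35 - 3\right)^{2} = \left(-38\right)^{2} = 1444$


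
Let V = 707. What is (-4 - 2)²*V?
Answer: 25452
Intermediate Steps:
(-4 - 2)²*V = (-4 - 2)²*707 = (-6)²*707 = 36*707 = 25452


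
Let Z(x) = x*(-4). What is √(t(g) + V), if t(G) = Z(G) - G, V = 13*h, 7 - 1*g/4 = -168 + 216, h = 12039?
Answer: √157327 ≈ 396.64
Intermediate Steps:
Z(x) = -4*x
g = -164 (g = 28 - 4*(-168 + 216) = 28 - 4*48 = 28 - 192 = -164)
V = 156507 (V = 13*12039 = 156507)
t(G) = -5*G (t(G) = -4*G - G = -5*G)
√(t(g) + V) = √(-5*(-164) + 156507) = √(820 + 156507) = √157327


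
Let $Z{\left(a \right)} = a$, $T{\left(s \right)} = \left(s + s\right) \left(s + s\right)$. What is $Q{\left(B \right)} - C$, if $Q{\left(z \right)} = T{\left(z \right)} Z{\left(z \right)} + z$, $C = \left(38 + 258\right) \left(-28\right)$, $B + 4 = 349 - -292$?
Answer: $1033908337$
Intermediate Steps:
$B = 637$ ($B = -4 + \left(349 - -292\right) = -4 + \left(349 + 292\right) = -4 + 641 = 637$)
$T{\left(s \right)} = 4 s^{2}$ ($T{\left(s \right)} = 2 s 2 s = 4 s^{2}$)
$C = -8288$ ($C = 296 \left(-28\right) = -8288$)
$Q{\left(z \right)} = z + 4 z^{3}$ ($Q{\left(z \right)} = 4 z^{2} z + z = 4 z^{3} + z = z + 4 z^{3}$)
$Q{\left(B \right)} - C = \left(637 + 4 \cdot 637^{3}\right) - -8288 = \left(637 + 4 \cdot 258474853\right) + 8288 = \left(637 + 1033899412\right) + 8288 = 1033900049 + 8288 = 1033908337$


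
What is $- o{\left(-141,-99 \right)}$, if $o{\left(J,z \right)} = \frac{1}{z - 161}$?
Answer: $\frac{1}{260} \approx 0.0038462$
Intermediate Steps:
$o{\left(J,z \right)} = \frac{1}{-161 + z}$
$- o{\left(-141,-99 \right)} = - \frac{1}{-161 - 99} = - \frac{1}{-260} = \left(-1\right) \left(- \frac{1}{260}\right) = \frac{1}{260}$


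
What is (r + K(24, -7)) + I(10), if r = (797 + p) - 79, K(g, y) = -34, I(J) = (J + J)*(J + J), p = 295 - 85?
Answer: 1294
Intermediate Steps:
p = 210
I(J) = 4*J² (I(J) = (2*J)*(2*J) = 4*J²)
r = 928 (r = (797 + 210) - 79 = 1007 - 79 = 928)
(r + K(24, -7)) + I(10) = (928 - 34) + 4*10² = 894 + 4*100 = 894 + 400 = 1294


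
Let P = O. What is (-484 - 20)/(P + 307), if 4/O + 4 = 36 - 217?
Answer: -13320/8113 ≈ -1.6418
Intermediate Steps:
O = -4/185 (O = 4/(-4 + (36 - 217)) = 4/(-4 - 181) = 4/(-185) = 4*(-1/185) = -4/185 ≈ -0.021622)
P = -4/185 ≈ -0.021622
(-484 - 20)/(P + 307) = (-484 - 20)/(-4/185 + 307) = -504/56791/185 = -504*185/56791 = -13320/8113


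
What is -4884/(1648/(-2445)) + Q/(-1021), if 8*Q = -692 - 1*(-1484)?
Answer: 3047996457/420652 ≈ 7245.9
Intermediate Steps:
Q = 99 (Q = (-692 - 1*(-1484))/8 = (-692 + 1484)/8 = (⅛)*792 = 99)
-4884/(1648/(-2445)) + Q/(-1021) = -4884/(1648/(-2445)) + 99/(-1021) = -4884/(1648*(-1/2445)) + 99*(-1/1021) = -4884/(-1648/2445) - 99/1021 = -4884*(-2445/1648) - 99/1021 = 2985345/412 - 99/1021 = 3047996457/420652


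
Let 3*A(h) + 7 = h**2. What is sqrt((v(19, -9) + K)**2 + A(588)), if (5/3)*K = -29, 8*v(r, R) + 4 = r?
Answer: sqrt(1663008369)/120 ≈ 339.83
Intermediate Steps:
v(r, R) = -1/2 + r/8
A(h) = -7/3 + h**2/3
K = -87/5 (K = (3/5)*(-29) = -87/5 ≈ -17.400)
sqrt((v(19, -9) + K)**2 + A(588)) = sqrt(((-1/2 + (1/8)*19) - 87/5)**2 + (-7/3 + (1/3)*588**2)) = sqrt(((-1/2 + 19/8) - 87/5)**2 + (-7/3 + (1/3)*345744)) = sqrt((15/8 - 87/5)**2 + (-7/3 + 115248)) = sqrt((-621/40)**2 + 345737/3) = sqrt(385641/1600 + 345737/3) = sqrt(554336123/4800) = sqrt(1663008369)/120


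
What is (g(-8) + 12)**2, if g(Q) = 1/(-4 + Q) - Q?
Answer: 57121/144 ≈ 396.67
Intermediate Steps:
(g(-8) + 12)**2 = ((1 - 1*(-8)**2 + 4*(-8))/(-4 - 8) + 12)**2 = ((1 - 1*64 - 32)/(-12) + 12)**2 = (-(1 - 64 - 32)/12 + 12)**2 = (-1/12*(-95) + 12)**2 = (95/12 + 12)**2 = (239/12)**2 = 57121/144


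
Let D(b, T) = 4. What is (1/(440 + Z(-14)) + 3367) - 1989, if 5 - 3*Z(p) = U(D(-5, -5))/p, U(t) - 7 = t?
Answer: 8525700/6187 ≈ 1378.0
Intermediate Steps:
U(t) = 7 + t
Z(p) = 5/3 - 11/(3*p) (Z(p) = 5/3 - (7 + 4)/(3*p) = 5/3 - 11/(3*p))
(1/(440 + Z(-14)) + 3367) - 1989 = (1/(440 + (1/3)*(-11 + 5*(-14))/(-14)) + 3367) - 1989 = (1/(440 + (1/3)*(-1/14)*(-11 - 70)) + 3367) - 1989 = (1/(440 + (1/3)*(-1/14)*(-81)) + 3367) - 1989 = (1/(440 + 27/14) + 3367) - 1989 = (1/(6187/14) + 3367) - 1989 = (14/6187 + 3367) - 1989 = 20831643/6187 - 1989 = 8525700/6187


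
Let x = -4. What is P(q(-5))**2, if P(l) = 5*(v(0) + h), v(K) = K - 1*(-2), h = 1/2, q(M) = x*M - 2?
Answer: 625/4 ≈ 156.25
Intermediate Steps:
q(M) = -2 - 4*M (q(M) = -4*M - 2 = -2 - 4*M)
h = 1/2 ≈ 0.50000
v(K) = 2 + K (v(K) = K + 2 = 2 + K)
P(l) = 25/2 (P(l) = 5*((2 + 0) + 1/2) = 5*(2 + 1/2) = 5*(5/2) = 25/2)
P(q(-5))**2 = (25/2)**2 = 625/4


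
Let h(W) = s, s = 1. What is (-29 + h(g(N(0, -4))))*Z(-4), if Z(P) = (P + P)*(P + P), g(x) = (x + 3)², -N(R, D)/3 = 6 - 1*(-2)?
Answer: -1792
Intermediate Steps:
N(R, D) = -24 (N(R, D) = -3*(6 - 1*(-2)) = -3*(6 + 2) = -3*8 = -24)
g(x) = (3 + x)²
Z(P) = 4*P² (Z(P) = (2*P)*(2*P) = 4*P²)
h(W) = 1
(-29 + h(g(N(0, -4))))*Z(-4) = (-29 + 1)*(4*(-4)²) = -112*16 = -28*64 = -1792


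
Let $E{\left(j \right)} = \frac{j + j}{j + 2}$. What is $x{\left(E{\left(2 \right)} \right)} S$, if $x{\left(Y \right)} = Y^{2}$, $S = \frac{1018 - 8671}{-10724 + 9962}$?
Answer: $\frac{2551}{254} \approx 10.043$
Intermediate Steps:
$S = \frac{2551}{254}$ ($S = - \frac{7653}{-762} = \left(-7653\right) \left(- \frac{1}{762}\right) = \frac{2551}{254} \approx 10.043$)
$E{\left(j \right)} = \frac{2 j}{2 + j}$
$x{\left(E{\left(2 \right)} \right)} S = \left(2 \cdot 2 \frac{1}{2 + 2}\right)^{2} \cdot \frac{2551}{254} = \left(2 \cdot 2 \cdot \frac{1}{4}\right)^{2} \cdot \frac{2551}{254} = 1^{2} \cdot \frac{2551}{254} = 1 \cdot \frac{2551}{254} = \frac{2551}{254}$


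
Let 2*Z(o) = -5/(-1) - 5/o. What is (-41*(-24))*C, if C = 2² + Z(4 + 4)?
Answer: 12177/2 ≈ 6088.5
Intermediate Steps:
Z(o) = 5/2 - 5/(2*o) (Z(o) = (-5/(-1) - 5/o)/2 = (-5*(-1) - 5/o)/2 = (5 - 5/o)/2 = 5/2 - 5/(2*o))
C = 99/16 (C = 2² + 5*(-1 + (4 + 4))/(2*(4 + 4)) = 4 + (5/2)*(-1 + 8)/8 = 4 + (5/2)*(⅛)*7 = 4 + 35/16 = 99/16 ≈ 6.1875)
(-41*(-24))*C = -41*(-24)*(99/16) = 984*(99/16) = 12177/2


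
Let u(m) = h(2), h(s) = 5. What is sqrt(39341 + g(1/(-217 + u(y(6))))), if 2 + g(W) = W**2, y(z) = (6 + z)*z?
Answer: sqrt(1768052017)/212 ≈ 198.34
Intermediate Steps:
y(z) = z*(6 + z)
u(m) = 5
g(W) = -2 + W**2
sqrt(39341 + g(1/(-217 + u(y(6))))) = sqrt(39341 + (-2 + (1/(-217 + 5))**2)) = sqrt(39341 + (-2 + (1/(-212))**2)) = sqrt(39341 + (-2 + (-1/212)**2)) = sqrt(39341 + (-2 + 1/44944)) = sqrt(39341 - 89887/44944) = sqrt(1768052017/44944) = sqrt(1768052017)/212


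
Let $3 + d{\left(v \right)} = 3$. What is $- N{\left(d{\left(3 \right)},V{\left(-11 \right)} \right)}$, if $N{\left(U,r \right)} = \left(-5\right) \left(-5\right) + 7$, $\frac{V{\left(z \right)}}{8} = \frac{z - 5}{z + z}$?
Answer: $-32$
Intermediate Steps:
$d{\left(v \right)} = 0$ ($d{\left(v \right)} = -3 + 3 = 0$)
$V{\left(z \right)} = \frac{4 \left(-5 + z\right)}{z}$ ($V{\left(z \right)} = 8 \frac{z - 5}{z + z} = 8 \frac{-5 + z}{2 z} = \frac{4 \left(-5 + z\right)}{z}$)
$N{\left(U,r \right)} = 32$ ($N{\left(U,r \right)} = 25 + 7 = 32$)
$- N{\left(d{\left(3 \right)},V{\left(-11 \right)} \right)} = \left(-1\right) 32 = -32$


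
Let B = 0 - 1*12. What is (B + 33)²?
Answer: 441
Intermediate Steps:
B = -12 (B = 0 - 12 = -12)
(B + 33)² = (-12 + 33)² = 21² = 441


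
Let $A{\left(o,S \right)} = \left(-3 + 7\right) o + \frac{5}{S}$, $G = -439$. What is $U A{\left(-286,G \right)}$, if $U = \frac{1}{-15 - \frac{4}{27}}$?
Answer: $\frac{13559967}{179551} \approx 75.521$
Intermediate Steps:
$U = - \frac{27}{409}$ ($U = \frac{1}{-15 - \frac{4}{27}} = \frac{1}{- \frac{409}{27}} = - \frac{27}{409} \approx -0.066015$)
$A{\left(o,S \right)} = 4 o + \frac{5}{S}$
$U A{\left(-286,G \right)} = - \frac{27 \left(4 \left(-286\right) + \frac{5}{-439}\right)}{409} = - \frac{27 \left(-1144 + 5 \left(- \frac{1}{439}\right)\right)}{409} = - \frac{27 \left(-1144 - \frac{5}{439}\right)}{409} = \left(- \frac{27}{409}\right) \left(- \frac{502221}{439}\right) = \frac{13559967}{179551}$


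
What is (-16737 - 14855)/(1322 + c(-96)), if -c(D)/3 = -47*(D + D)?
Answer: 15796/12875 ≈ 1.2269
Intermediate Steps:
c(D) = 282*D (c(D) = -(-141)*(D + D) = -(-141)*2*D = -(-282)*D = 282*D)
(-16737 - 14855)/(1322 + c(-96)) = (-16737 - 14855)/(1322 + 282*(-96)) = -31592/(1322 - 27072) = -31592/(-25750) = -31592*(-1/25750) = 15796/12875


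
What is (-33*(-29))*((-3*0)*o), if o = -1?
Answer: 0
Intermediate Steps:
(-33*(-29))*((-3*0)*o) = (-33*(-29))*(-3*0*(-1)) = 957*(0*(-1)) = 957*0 = 0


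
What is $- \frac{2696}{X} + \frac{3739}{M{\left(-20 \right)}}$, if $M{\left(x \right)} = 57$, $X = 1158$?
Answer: $\frac{232005}{3667} \approx 63.268$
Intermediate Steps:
$- \frac{2696}{X} + \frac{3739}{M{\left(-20 \right)}} = - \frac{2696}{1158} + \frac{3739}{57} = \left(-2696\right) \frac{1}{1158} + 3739 \cdot \frac{1}{57} = - \frac{1348}{579} + \frac{3739}{57} = \frac{232005}{3667}$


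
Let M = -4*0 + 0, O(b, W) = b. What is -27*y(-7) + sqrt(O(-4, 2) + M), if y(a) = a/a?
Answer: -27 + 2*I ≈ -27.0 + 2.0*I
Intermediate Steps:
y(a) = 1
M = 0 (M = 0 + 0 = 0)
-27*y(-7) + sqrt(O(-4, 2) + M) = -27*1 + sqrt(-4 + 0) = -27 + sqrt(-4) = -27 + 2*I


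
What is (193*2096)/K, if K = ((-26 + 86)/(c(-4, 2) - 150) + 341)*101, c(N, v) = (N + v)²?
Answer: 29530544/2511163 ≈ 11.760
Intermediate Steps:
K = 2511163/73 (K = ((-26 + 86)/((-4 + 2)² - 150) + 341)*101 = (60/((-2)² - 150) + 341)*101 = (60/(4 - 150) + 341)*101 = (60/(-146) + 341)*101 = (60*(-1/146) + 341)*101 = (-30/73 + 341)*101 = (24863/73)*101 = 2511163/73 ≈ 34400.)
(193*2096)/K = (193*2096)/(2511163/73) = 404528*(73/2511163) = 29530544/2511163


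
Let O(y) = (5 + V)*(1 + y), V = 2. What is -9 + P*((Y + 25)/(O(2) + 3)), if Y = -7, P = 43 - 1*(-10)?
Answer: 123/4 ≈ 30.750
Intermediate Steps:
P = 53 (P = 43 + 10 = 53)
O(y) = 7 + 7*y (O(y) = (5 + 2)*(1 + y) = 7*(1 + y) = 7 + 7*y)
-9 + P*((Y + 25)/(O(2) + 3)) = -9 + 53*((-7 + 25)/((7 + 7*2) + 3)) = -9 + 53*(18/((7 + 14) + 3)) = -9 + 53*(18/(21 + 3)) = -9 + 53*(18/24) = -9 + 53*(18*(1/24)) = -9 + 53*(3/4) = -9 + 159/4 = 123/4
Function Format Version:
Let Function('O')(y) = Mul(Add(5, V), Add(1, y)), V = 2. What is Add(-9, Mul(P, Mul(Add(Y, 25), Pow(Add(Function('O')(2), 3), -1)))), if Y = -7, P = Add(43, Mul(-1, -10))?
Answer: Rational(123, 4) ≈ 30.750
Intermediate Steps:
P = 53 (P = Add(43, 10) = 53)
Function('O')(y) = Add(7, Mul(7, y)) (Function('O')(y) = Mul(Add(5, 2), Add(1, y)) = Mul(7, Add(1, y)) = Add(7, Mul(7, y)))
Add(-9, Mul(P, Mul(Add(Y, 25), Pow(Add(Function('O')(2), 3), -1)))) = Add(-9, Mul(53, Mul(Add(-7, 25), Pow(Add(Add(7, Mul(7, 2)), 3), -1)))) = Add(-9, Mul(53, Mul(18, Pow(Add(Add(7, 14), 3), -1)))) = Add(-9, Mul(53, Mul(18, Pow(Add(21, 3), -1)))) = Add(-9, Mul(53, Mul(18, Pow(24, -1)))) = Add(-9, Mul(53, Mul(18, Rational(1, 24)))) = Add(-9, Mul(53, Rational(3, 4))) = Add(-9, Rational(159, 4)) = Rational(123, 4)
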